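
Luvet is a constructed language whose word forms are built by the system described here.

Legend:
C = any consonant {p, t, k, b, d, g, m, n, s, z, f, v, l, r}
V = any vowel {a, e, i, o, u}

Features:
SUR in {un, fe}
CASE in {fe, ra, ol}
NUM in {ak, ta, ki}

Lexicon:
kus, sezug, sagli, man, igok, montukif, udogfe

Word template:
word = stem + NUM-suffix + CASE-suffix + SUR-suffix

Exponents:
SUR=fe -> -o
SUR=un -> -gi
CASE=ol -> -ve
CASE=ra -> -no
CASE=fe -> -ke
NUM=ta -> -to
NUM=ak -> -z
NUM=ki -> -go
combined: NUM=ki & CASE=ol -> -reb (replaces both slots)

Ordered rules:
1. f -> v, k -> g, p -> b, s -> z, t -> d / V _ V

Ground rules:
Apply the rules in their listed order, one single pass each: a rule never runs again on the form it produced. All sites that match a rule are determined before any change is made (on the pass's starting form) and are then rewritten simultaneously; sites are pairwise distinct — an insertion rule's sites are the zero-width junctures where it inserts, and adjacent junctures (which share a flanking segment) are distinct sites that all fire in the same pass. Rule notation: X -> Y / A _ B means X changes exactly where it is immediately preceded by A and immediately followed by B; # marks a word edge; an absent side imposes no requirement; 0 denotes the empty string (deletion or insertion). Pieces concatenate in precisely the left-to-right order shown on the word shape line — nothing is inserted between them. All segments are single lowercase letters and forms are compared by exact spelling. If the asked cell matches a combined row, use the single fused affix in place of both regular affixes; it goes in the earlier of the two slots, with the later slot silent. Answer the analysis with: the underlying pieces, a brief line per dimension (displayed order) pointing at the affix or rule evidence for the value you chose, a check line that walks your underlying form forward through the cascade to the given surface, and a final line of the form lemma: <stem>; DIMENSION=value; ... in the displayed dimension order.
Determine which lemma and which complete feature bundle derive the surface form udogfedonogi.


underlying: udogfe-to-no-gi
SUR=un - signalled by the affix -gi
CASE=ra - signalled by the affix -no
NUM=ta - signalled by the affix -to
check: udogfetonogi -> udogfedonogi
lemma: udogfe; SUR=un; CASE=ra; NUM=ta


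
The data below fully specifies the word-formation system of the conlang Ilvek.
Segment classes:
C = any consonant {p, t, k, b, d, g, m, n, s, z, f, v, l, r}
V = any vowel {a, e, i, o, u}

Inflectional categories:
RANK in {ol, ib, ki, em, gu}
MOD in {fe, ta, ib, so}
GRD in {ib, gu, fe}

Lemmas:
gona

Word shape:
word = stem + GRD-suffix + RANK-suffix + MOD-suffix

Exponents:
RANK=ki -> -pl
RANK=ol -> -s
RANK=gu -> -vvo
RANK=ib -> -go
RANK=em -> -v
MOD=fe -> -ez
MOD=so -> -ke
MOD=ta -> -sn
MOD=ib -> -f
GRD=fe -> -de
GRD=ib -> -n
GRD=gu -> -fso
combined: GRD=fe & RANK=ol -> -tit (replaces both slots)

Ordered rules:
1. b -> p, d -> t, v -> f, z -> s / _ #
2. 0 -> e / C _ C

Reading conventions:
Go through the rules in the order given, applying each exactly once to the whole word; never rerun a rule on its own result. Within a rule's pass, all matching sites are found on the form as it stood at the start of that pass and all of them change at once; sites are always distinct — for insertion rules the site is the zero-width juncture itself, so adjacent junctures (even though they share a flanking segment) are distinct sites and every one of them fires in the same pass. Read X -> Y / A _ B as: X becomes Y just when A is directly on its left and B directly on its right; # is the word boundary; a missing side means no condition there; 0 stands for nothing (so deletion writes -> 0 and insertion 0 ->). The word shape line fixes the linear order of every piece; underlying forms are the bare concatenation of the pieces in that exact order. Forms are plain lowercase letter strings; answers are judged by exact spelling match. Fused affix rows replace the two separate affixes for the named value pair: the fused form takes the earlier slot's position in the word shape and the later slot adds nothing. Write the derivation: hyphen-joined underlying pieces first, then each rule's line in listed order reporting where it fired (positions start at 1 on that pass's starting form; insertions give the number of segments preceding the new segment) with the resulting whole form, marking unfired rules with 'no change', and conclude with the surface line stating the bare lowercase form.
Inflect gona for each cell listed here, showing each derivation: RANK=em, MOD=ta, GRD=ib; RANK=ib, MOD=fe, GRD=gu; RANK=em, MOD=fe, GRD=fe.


cell RANK=em, MOD=ta, GRD=ib:
underlying: gona-n-v-sn
1. b -> p, d -> t, v -> f, z -> s / _ #: no change
2. 0 -> e / C _ C: inserts after position(s) 5, 6, 7: gonanevesen
surface: gonanevesen

cell RANK=ib, MOD=fe, GRD=gu:
underlying: gona-fso-go-ez
1. b -> p, d -> t, v -> f, z -> s / _ #: fires at position(s) 11: gonafsogoes
2. 0 -> e / C _ C: inserts after position(s) 5: gonafesogoes
surface: gonafesogoes

cell RANK=em, MOD=fe, GRD=fe:
underlying: gona-de-v-ez
1. b -> p, d -> t, v -> f, z -> s / _ #: fires at position(s) 9: gonadeves
2. 0 -> e / C _ C: no change
surface: gonadeves


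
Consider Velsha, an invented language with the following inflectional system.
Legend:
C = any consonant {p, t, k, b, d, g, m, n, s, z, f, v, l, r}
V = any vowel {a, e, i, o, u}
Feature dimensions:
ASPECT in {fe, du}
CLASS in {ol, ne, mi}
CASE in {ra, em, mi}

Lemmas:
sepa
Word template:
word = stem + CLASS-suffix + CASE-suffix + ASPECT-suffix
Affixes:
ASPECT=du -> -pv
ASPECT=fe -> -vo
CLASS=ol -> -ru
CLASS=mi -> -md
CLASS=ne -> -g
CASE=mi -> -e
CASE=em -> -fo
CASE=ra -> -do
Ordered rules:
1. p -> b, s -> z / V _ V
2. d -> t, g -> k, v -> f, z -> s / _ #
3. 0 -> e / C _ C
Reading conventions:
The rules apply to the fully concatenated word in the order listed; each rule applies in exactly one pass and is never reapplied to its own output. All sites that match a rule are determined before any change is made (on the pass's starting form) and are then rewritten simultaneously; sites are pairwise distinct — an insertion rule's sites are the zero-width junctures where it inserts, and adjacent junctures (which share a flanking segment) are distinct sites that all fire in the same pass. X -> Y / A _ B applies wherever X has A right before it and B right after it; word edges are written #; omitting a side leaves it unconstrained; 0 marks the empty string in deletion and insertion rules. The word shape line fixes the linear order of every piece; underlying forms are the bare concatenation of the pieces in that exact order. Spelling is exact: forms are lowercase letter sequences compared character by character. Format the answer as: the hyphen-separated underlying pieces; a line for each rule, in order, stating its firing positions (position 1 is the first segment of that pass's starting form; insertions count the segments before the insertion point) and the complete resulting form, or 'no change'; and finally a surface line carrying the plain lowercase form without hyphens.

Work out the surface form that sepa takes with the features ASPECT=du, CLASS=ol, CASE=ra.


underlying: sepa-ru-do-pv
1. p -> b, s -> z / V _ V: fires at position(s) 3: sebarudopv
2. d -> t, g -> k, v -> f, z -> s / _ #: fires at position(s) 10: sebarudopf
3. 0 -> e / C _ C: inserts after position(s) 9: sebarudopef
surface: sebarudopef


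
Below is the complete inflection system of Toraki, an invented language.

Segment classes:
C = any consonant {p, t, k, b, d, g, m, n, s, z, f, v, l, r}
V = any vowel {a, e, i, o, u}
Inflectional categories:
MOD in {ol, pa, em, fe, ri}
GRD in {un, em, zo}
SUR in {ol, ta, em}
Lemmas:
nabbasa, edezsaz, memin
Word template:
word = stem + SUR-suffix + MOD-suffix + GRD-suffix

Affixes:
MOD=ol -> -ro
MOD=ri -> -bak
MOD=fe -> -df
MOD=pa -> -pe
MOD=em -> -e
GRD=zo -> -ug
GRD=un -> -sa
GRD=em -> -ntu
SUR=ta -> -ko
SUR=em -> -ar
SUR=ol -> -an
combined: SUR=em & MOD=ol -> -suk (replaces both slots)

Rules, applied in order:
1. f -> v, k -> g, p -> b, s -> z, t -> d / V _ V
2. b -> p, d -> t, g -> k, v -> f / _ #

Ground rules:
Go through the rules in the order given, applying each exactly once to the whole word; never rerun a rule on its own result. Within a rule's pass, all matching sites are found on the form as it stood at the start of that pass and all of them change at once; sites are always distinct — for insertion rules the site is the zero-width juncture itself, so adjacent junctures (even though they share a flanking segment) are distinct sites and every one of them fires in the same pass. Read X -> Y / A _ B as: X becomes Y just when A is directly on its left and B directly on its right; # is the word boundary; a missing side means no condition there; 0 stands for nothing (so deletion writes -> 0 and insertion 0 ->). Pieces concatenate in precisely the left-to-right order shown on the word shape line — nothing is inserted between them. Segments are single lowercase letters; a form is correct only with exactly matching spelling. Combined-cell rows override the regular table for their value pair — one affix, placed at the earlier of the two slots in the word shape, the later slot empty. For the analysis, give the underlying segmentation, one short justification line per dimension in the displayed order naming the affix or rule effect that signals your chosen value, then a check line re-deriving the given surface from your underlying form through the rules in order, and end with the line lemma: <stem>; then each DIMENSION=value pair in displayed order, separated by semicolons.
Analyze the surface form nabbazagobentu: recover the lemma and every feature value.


underlying: nabbasa-ko-pe-ntu
MOD=pa - signalled by the affix -pe
GRD=em - signalled by the affix -ntu
SUR=ta - signalled by the affix -ko
check: nabbasakopentu -> nabbazagobentu -> nabbazagobentu
lemma: nabbasa; MOD=pa; GRD=em; SUR=ta


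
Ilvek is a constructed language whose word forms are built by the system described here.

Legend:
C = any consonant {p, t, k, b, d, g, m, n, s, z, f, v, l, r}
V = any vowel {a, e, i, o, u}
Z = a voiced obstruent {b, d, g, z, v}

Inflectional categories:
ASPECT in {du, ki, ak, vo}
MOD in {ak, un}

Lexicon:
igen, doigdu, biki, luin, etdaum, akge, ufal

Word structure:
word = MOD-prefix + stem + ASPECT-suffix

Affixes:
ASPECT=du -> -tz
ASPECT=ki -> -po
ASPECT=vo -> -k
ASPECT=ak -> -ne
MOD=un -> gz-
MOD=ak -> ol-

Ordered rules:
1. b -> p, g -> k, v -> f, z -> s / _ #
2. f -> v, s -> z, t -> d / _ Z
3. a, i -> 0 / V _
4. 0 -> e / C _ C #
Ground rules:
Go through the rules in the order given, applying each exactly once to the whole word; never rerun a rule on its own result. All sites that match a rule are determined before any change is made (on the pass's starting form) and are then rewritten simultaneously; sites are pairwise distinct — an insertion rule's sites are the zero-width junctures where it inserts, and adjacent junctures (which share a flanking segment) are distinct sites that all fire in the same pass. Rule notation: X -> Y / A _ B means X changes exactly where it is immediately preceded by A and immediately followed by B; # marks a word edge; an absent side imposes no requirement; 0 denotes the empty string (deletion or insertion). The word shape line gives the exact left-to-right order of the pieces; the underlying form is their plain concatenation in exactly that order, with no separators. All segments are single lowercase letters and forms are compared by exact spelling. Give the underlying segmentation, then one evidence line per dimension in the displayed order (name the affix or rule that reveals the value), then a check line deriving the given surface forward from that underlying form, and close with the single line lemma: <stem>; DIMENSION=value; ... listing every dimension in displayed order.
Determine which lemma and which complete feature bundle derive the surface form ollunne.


underlying: ol-luin-ne
ASPECT=ak - signalled by the affix -ne
MOD=ak - signalled by the affix ol-
check: olluinne -> olluinne -> olluinne -> ollunne -> ollunne
lemma: luin; ASPECT=ak; MOD=ak


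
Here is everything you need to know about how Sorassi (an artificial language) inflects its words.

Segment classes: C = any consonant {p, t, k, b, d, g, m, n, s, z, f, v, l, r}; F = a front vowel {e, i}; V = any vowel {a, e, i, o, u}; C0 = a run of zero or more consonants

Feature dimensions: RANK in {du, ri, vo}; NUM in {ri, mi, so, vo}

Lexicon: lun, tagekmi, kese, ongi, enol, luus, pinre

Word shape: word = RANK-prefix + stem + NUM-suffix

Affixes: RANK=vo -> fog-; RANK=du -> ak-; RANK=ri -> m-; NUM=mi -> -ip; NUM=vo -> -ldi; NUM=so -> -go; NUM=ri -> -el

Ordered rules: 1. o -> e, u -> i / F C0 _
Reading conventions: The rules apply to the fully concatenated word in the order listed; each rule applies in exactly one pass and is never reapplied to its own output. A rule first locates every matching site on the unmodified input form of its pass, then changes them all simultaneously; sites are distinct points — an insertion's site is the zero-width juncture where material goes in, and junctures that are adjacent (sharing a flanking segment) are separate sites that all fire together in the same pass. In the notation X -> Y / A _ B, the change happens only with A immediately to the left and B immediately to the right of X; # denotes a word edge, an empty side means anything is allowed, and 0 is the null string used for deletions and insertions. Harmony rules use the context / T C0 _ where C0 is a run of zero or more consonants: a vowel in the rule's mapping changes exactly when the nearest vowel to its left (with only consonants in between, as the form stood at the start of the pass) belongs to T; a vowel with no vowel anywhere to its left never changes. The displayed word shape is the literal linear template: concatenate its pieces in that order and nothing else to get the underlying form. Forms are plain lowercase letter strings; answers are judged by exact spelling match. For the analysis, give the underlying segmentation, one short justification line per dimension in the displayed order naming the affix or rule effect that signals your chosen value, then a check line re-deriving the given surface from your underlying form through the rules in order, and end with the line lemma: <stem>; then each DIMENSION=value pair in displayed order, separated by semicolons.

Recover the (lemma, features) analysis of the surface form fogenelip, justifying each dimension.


underlying: fog-enol-ip
RANK=vo - signalled by the affix fog-
NUM=mi - signalled by the affix -ip
check: fogenolip -> fogenelip
lemma: enol; RANK=vo; NUM=mi


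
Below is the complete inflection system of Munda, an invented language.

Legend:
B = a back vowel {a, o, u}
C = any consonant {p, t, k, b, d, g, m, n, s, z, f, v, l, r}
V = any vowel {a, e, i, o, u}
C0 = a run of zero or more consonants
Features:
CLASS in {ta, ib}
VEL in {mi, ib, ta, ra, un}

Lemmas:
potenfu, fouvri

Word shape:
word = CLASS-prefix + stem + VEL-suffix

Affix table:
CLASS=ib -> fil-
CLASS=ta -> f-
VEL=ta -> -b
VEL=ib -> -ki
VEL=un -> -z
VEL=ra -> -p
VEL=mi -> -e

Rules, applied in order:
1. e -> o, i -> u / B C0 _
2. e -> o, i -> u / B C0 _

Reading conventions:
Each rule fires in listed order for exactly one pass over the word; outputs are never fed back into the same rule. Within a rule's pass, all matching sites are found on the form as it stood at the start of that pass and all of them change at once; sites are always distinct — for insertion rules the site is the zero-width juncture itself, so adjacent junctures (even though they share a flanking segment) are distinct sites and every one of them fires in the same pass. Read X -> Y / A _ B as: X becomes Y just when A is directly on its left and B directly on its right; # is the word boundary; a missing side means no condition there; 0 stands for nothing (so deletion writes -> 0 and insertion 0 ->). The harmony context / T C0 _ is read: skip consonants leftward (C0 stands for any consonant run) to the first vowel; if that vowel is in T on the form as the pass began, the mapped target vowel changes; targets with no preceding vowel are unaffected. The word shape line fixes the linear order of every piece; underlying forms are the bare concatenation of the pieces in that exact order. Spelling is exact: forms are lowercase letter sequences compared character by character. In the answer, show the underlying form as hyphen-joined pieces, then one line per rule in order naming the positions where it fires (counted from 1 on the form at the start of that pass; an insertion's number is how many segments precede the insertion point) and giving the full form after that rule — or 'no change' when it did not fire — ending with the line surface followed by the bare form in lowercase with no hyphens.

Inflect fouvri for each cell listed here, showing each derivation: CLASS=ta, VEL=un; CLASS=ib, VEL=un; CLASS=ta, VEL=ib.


cell CLASS=ta, VEL=un:
underlying: f-fouvri-z
1. e -> o, i -> u / B C0 _: fires at position(s) 7: ffouvruz
2. e -> o, i -> u / B C0 _: no change
surface: ffouvruz

cell CLASS=ib, VEL=un:
underlying: fil-fouvri-z
1. e -> o, i -> u / B C0 _: fires at position(s) 9: filfouvruz
2. e -> o, i -> u / B C0 _: no change
surface: filfouvruz

cell CLASS=ta, VEL=ib:
underlying: f-fouvri-ki
1. e -> o, i -> u / B C0 _: fires at position(s) 7: ffouvruki
2. e -> o, i -> u / B C0 _: fires at position(s) 9: ffouvruku
surface: ffouvruku


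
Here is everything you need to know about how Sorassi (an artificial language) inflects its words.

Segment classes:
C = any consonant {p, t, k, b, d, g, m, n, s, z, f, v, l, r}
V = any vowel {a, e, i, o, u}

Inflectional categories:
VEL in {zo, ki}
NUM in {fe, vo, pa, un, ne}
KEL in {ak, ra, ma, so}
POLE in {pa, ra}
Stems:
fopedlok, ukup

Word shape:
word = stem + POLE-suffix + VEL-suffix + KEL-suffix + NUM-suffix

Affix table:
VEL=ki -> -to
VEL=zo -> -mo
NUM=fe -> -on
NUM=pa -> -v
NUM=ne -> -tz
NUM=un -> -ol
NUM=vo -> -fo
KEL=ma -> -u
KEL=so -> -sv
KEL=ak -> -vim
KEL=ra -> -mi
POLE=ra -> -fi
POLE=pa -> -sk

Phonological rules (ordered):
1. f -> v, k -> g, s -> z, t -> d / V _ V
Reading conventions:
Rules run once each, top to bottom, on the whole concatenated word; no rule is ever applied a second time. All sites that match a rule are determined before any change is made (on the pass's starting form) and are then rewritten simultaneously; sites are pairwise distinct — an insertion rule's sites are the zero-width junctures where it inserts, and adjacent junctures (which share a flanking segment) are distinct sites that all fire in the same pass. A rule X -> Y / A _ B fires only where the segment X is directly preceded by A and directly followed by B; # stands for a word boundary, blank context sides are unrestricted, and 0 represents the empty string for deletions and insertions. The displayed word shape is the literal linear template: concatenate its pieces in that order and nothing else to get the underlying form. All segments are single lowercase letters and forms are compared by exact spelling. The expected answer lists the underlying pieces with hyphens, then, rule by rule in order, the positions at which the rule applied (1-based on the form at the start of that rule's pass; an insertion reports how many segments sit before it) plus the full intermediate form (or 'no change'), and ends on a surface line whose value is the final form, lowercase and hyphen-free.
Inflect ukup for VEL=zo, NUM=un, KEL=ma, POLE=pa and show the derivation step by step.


underlying: ukup-sk-mo-u-ol
1. f -> v, k -> g, s -> z, t -> d / V _ V: fires at position(s) 2: ugupskmouol
surface: ugupskmouol


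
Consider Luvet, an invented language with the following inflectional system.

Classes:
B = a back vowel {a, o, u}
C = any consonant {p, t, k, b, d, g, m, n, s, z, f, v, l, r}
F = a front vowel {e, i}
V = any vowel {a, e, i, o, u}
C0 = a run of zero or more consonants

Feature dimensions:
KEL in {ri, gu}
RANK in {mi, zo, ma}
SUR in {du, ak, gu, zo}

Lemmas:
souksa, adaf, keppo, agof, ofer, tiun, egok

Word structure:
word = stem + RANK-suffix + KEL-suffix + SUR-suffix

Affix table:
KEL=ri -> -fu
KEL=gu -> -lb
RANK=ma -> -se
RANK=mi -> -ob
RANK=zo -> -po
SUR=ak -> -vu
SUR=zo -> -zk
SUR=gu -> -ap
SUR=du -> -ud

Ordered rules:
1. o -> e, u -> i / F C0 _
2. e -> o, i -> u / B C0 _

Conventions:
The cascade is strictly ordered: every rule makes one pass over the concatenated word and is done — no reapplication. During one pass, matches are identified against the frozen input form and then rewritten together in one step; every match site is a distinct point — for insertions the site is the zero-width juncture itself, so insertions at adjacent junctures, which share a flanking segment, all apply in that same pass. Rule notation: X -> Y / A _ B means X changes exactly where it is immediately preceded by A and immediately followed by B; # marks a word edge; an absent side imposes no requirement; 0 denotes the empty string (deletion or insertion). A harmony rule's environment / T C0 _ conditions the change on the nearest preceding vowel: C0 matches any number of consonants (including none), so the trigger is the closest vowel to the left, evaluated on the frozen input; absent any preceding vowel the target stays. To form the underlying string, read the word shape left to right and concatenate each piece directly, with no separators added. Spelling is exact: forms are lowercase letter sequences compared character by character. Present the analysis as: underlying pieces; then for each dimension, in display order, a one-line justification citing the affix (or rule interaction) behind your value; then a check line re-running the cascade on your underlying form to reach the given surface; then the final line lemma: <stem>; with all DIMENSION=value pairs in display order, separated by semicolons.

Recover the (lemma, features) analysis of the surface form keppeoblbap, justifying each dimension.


underlying: keppo-ob-lb-ap
KEL=gu - signalled by the affix -lb
RANK=mi - signalled by the affix -ob
SUR=gu - signalled by the affix -ap
check: keppooblbap -> keppeoblbap -> keppeoblbap
lemma: keppo; KEL=gu; RANK=mi; SUR=gu


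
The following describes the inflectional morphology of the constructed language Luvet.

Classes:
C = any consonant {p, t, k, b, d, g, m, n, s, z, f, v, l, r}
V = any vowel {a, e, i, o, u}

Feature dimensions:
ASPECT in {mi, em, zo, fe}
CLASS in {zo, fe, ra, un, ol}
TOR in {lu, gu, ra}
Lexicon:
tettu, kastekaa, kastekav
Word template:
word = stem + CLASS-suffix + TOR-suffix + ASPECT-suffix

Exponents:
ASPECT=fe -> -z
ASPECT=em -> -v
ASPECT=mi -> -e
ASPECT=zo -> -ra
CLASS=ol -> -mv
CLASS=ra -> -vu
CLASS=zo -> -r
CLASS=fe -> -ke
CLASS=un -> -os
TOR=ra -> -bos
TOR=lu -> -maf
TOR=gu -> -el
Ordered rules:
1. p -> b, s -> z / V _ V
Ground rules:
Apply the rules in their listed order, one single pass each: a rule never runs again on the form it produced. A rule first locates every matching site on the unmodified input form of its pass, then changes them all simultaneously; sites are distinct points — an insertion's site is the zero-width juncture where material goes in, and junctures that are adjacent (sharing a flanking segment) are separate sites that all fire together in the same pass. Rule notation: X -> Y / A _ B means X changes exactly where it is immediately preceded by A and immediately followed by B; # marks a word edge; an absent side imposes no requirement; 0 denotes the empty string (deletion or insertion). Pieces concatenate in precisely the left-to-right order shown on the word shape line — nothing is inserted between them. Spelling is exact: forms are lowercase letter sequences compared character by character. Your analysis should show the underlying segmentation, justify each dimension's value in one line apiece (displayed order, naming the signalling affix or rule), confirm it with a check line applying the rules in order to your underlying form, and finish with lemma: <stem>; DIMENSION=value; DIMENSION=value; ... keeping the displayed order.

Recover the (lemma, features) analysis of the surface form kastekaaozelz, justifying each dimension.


underlying: kastekaa-os-el-z
ASPECT=fe - signalled by the affix -z
CLASS=un - signalled by the affix -os
TOR=gu - signalled by the affix -el
check: kastekaaoselz -> kastekaaozelz
lemma: kastekaa; ASPECT=fe; CLASS=un; TOR=gu


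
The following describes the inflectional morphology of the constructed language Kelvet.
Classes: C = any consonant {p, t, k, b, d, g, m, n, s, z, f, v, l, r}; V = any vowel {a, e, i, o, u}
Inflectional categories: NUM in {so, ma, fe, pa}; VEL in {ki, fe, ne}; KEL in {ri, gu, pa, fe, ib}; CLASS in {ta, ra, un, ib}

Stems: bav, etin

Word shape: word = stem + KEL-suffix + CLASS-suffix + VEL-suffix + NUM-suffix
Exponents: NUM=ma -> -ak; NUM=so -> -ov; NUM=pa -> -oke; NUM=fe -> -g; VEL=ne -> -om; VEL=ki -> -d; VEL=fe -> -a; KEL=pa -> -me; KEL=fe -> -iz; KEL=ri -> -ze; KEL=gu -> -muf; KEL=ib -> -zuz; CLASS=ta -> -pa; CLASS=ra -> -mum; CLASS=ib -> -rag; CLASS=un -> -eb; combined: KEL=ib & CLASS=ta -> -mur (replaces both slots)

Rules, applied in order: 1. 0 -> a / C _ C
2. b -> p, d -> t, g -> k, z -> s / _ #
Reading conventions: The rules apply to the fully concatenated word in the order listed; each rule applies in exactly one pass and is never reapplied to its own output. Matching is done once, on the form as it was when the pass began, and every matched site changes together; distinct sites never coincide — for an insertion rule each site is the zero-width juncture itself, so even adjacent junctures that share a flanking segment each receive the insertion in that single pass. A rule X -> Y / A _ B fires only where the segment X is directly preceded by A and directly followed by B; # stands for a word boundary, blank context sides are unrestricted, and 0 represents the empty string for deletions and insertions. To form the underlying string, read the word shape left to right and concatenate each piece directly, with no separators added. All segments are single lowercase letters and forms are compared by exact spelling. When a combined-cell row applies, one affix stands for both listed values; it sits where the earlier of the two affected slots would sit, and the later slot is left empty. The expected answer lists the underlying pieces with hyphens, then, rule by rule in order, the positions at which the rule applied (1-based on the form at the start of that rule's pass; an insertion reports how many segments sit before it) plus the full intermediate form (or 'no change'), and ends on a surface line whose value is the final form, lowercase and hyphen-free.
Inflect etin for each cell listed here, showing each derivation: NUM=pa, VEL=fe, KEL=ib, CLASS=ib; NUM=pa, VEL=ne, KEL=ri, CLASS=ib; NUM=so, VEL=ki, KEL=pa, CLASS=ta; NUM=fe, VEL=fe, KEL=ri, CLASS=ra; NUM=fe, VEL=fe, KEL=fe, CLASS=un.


cell NUM=pa, VEL=fe, KEL=ib, CLASS=ib:
underlying: etin-zuz-rag-a-oke
1. 0 -> a / C _ C: inserts after position(s) 4, 7: etinazuzaragaoke
2. b -> p, d -> t, g -> k, z -> s / _ #: no change
surface: etinazuzaragaoke

cell NUM=pa, VEL=ne, KEL=ri, CLASS=ib:
underlying: etin-ze-rag-om-oke
1. 0 -> a / C _ C: inserts after position(s) 4: etinazeragomoke
2. b -> p, d -> t, g -> k, z -> s / _ #: no change
surface: etinazeragomoke

cell NUM=so, VEL=ki, KEL=pa, CLASS=ta:
underlying: etin-me-pa-d-ov
1. 0 -> a / C _ C: inserts after position(s) 4: etinamepadov
2. b -> p, d -> t, g -> k, z -> s / _ #: no change
surface: etinamepadov

cell NUM=fe, VEL=fe, KEL=ri, CLASS=ra:
underlying: etin-ze-mum-a-g
1. 0 -> a / C _ C: inserts after position(s) 4: etinazemumag
2. b -> p, d -> t, g -> k, z -> s / _ #: fires at position(s) 12: etinazemumak
surface: etinazemumak

cell NUM=fe, VEL=fe, KEL=fe, CLASS=un:
underlying: etin-iz-eb-a-g
1. 0 -> a / C _ C: no change
2. b -> p, d -> t, g -> k, z -> s / _ #: fires at position(s) 10: etinizebak
surface: etinizebak


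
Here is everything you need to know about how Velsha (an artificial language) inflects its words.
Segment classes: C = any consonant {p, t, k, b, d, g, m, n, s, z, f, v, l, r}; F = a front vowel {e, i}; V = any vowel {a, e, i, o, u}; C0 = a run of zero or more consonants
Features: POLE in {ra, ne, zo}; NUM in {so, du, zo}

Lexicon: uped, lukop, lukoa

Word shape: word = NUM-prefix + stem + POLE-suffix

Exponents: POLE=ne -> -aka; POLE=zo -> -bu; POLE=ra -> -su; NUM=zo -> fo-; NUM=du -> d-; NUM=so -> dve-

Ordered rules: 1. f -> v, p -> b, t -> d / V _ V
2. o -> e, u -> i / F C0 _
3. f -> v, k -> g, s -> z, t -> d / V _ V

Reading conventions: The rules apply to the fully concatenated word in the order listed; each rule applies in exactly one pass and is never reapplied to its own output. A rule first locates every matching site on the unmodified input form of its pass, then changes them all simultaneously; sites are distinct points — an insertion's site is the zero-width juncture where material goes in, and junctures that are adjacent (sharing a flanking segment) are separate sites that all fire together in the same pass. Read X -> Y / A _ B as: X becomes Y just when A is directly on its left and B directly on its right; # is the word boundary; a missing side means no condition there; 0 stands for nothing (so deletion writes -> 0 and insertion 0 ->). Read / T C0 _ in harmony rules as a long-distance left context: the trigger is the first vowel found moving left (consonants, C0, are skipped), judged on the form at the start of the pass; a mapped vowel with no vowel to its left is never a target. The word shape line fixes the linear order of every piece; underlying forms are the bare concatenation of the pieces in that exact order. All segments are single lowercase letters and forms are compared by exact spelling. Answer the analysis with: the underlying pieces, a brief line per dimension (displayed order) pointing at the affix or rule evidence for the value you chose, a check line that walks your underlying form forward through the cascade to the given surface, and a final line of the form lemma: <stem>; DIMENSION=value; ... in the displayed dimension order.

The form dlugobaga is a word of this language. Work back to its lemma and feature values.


underlying: d-lukop-aka
POLE=ne - signalled by the affix -aka
NUM=du - signalled by the affix d-
check: dlukopaka -> dlukobaka -> dlukobaka -> dlugobaga
lemma: lukop; POLE=ne; NUM=du


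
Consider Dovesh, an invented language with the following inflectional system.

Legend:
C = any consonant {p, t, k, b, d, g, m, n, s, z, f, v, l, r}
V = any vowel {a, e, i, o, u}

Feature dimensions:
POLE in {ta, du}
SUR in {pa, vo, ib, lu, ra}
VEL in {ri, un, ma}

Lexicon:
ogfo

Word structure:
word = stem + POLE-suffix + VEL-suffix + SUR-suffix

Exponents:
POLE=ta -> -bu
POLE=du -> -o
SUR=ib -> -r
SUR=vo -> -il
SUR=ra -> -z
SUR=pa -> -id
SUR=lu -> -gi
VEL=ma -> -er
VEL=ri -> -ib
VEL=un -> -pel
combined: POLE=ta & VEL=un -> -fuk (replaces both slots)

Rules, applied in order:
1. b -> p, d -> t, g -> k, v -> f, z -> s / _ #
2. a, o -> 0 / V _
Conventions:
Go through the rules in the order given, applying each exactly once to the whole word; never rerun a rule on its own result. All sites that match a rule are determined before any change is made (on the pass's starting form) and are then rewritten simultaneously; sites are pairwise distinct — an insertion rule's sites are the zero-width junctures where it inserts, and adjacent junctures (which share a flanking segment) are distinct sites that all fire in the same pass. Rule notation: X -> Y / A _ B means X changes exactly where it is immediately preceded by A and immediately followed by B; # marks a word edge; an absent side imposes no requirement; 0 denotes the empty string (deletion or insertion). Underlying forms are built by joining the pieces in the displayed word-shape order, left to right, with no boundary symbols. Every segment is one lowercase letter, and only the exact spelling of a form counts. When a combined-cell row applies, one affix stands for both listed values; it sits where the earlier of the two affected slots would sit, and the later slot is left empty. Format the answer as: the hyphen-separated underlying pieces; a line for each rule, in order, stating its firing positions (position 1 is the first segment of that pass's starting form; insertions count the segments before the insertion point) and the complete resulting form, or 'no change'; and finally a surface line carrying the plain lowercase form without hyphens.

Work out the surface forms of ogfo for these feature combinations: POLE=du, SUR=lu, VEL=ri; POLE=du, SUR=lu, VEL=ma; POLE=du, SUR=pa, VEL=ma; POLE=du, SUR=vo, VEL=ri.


cell POLE=du, SUR=lu, VEL=ri:
underlying: ogfo-o-ib-gi
1. b -> p, d -> t, g -> k, v -> f, z -> s / _ #: no change
2. a, o -> 0 / V _: fires at position(s) 5: ogfoibgi
surface: ogfoibgi

cell POLE=du, SUR=lu, VEL=ma:
underlying: ogfo-o-er-gi
1. b -> p, d -> t, g -> k, v -> f, z -> s / _ #: no change
2. a, o -> 0 / V _: fires at position(s) 5: ogfoergi
surface: ogfoergi

cell POLE=du, SUR=pa, VEL=ma:
underlying: ogfo-o-er-id
1. b -> p, d -> t, g -> k, v -> f, z -> s / _ #: fires at position(s) 9: ogfooerit
2. a, o -> 0 / V _: fires at position(s) 5: ogfoerit
surface: ogfoerit

cell POLE=du, SUR=vo, VEL=ri:
underlying: ogfo-o-ib-il
1. b -> p, d -> t, g -> k, v -> f, z -> s / _ #: no change
2. a, o -> 0 / V _: fires at position(s) 5: ogfoibil
surface: ogfoibil


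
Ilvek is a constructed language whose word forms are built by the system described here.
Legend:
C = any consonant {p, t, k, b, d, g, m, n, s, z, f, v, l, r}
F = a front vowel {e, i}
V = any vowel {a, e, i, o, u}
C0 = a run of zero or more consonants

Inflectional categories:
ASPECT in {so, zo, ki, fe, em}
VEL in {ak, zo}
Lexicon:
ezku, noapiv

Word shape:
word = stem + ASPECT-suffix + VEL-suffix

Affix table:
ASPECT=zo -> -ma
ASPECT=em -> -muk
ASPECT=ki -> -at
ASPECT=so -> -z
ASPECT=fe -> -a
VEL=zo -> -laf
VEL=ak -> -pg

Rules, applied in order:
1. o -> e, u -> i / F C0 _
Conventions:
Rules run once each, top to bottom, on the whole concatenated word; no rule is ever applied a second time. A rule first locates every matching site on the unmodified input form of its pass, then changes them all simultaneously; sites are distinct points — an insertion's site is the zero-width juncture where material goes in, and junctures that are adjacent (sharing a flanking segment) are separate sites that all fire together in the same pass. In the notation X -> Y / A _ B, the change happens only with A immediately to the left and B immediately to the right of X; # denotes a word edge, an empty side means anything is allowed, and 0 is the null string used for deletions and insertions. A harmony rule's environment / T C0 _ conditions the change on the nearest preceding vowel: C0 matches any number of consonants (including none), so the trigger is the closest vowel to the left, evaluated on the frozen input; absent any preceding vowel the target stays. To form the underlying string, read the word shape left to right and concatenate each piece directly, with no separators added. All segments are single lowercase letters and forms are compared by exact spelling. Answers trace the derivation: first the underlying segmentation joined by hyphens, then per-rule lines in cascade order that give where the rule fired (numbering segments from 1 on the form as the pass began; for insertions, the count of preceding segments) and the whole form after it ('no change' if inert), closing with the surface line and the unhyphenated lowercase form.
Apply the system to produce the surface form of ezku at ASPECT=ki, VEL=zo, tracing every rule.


underlying: ezku-at-laf
1. o -> e, u -> i / F C0 _: fires at position(s) 4: ezkiatlaf
surface: ezkiatlaf


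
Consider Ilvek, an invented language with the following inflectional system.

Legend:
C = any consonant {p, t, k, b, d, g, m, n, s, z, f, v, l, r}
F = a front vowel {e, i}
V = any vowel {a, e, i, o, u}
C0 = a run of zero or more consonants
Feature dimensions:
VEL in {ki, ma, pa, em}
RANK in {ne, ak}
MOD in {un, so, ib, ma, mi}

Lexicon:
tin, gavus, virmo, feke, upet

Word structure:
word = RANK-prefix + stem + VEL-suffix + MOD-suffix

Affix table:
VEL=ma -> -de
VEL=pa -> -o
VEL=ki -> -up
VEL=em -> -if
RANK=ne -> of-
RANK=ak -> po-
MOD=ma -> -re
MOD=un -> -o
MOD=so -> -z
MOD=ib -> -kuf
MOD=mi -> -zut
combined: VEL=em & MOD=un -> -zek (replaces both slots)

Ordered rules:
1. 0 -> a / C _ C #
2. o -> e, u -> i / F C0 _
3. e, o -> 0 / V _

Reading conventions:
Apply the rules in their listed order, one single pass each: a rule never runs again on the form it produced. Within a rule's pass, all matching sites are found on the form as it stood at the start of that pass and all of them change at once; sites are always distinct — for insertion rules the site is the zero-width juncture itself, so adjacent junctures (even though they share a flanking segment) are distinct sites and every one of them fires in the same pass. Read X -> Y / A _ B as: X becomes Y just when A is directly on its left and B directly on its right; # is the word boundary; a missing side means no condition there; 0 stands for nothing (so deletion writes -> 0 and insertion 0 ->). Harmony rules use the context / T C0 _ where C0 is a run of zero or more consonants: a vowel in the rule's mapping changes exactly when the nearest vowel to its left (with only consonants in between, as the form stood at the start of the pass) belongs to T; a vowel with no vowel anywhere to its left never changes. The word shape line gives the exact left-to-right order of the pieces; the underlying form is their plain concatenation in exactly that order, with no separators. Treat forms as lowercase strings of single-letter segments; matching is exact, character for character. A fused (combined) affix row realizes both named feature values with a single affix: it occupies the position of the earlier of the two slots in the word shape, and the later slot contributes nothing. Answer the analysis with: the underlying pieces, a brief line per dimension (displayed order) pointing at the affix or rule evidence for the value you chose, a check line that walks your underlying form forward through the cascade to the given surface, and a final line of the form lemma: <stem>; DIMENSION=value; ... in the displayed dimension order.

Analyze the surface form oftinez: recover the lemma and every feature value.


underlying: of-tin-o-z
VEL=pa - signalled by the affix -o
RANK=ne - signalled by the affix of-
MOD=so - signalled by the affix -z
check: oftinoz -> oftinoz -> oftinez -> oftinez
lemma: tin; VEL=pa; RANK=ne; MOD=so


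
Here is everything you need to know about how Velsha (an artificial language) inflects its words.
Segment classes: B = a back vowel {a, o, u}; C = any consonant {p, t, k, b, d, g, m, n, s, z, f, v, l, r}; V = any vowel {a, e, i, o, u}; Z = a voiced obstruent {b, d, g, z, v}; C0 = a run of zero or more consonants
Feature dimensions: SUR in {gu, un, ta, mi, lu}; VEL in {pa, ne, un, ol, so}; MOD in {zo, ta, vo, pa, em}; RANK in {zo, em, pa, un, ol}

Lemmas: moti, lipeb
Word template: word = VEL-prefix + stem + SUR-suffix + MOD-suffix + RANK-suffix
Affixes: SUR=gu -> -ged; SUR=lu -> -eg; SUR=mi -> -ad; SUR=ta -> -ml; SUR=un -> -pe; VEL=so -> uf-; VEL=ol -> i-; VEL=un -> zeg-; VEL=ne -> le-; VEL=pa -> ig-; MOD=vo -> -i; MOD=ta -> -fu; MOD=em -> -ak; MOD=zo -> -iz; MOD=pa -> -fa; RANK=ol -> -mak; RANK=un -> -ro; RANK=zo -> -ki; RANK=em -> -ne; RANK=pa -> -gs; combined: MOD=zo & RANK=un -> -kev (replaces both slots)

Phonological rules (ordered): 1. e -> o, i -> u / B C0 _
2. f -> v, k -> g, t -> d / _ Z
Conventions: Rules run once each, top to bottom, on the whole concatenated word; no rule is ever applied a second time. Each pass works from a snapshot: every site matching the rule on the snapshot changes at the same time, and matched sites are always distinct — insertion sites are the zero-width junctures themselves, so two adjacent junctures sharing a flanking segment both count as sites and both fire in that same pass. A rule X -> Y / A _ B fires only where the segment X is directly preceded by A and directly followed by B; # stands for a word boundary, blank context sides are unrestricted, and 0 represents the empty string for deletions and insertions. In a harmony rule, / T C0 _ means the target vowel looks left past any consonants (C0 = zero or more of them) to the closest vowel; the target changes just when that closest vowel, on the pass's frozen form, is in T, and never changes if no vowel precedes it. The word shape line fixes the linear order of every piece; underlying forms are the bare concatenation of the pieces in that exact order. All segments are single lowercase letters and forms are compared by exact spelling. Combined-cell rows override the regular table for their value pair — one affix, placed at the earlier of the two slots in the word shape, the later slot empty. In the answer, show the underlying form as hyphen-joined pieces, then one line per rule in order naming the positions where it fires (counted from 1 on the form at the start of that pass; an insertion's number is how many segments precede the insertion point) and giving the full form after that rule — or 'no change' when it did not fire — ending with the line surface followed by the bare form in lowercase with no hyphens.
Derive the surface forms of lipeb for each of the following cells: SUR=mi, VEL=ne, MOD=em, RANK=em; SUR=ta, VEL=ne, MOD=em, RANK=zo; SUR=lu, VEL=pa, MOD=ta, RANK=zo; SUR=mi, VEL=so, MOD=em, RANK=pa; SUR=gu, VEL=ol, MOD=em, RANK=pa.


cell SUR=mi, VEL=ne, MOD=em, RANK=em:
underlying: le-lipeb-ad-ak-ne
1. e -> o, i -> u / B C0 _: fires at position(s) 13: lelipebadakno
2. f -> v, k -> g, t -> d / _ Z: no change
surface: lelipebadakno

cell SUR=ta, VEL=ne, MOD=em, RANK=zo:
underlying: le-lipeb-ml-ak-ki
1. e -> o, i -> u / B C0 _: fires at position(s) 13: lelipebmlakku
2. f -> v, k -> g, t -> d / _ Z: no change
surface: lelipebmlakku

cell SUR=lu, VEL=pa, MOD=ta, RANK=zo:
underlying: ig-lipeb-eg-fu-ki
1. e -> o, i -> u / B C0 _: fires at position(s) 13: iglipebegfuku
2. f -> v, k -> g, t -> d / _ Z: no change
surface: iglipebegfuku

cell SUR=mi, VEL=so, MOD=em, RANK=pa:
underlying: uf-lipeb-ad-ak-gs
1. e -> o, i -> u / B C0 _: fires at position(s) 4: uflupebadakgs
2. f -> v, k -> g, t -> d / _ Z: fires at position(s) 11: uflupebadaggs
surface: uflupebadaggs

cell SUR=gu, VEL=ol, MOD=em, RANK=pa:
underlying: i-lipeb-ged-ak-gs
1. e -> o, i -> u / B C0 _: no change
2. f -> v, k -> g, t -> d / _ Z: fires at position(s) 11: ilipebgedaggs
surface: ilipebgedaggs
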